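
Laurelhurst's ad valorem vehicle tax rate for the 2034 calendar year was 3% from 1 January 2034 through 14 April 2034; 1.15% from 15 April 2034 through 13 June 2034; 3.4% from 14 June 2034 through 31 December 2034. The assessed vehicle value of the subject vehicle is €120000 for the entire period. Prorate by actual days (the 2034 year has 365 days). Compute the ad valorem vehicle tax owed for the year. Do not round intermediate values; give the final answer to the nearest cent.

€3499.40

1 January – 14 April 2034: 104 days at 3% → €120000 × 3% × 104/365 = €1025.7534
15 April – 13 June 2034: 60 days at 1.15% → €120000 × 1.15% × 60/365 = €226.8493
14 June – 31 December 2034: 201 days at 3.4% → €120000 × 3.4% × 201/365 = €2246.7945
Total = €3499.3973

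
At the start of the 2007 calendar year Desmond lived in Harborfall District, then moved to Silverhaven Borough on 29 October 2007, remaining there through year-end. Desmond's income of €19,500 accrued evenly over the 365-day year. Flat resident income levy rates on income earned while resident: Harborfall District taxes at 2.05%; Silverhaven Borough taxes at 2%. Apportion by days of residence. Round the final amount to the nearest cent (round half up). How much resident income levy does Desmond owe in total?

€398.04

Harborfall District, 1 January – 28 October 2007: 301 days → €19,500 × 2.05% × 301/365 = €329.6568
Silverhaven Borough, 29 October – 31 December 2007: 64 days → €19,500 × 2% × 64/365 = €68.3836
Total = €398.0404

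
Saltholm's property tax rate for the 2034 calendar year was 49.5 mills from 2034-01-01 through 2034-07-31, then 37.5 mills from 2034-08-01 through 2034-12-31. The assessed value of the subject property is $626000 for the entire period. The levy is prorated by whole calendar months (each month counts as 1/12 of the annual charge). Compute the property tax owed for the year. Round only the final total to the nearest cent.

2034-01-01 to 2034-07-31: 7 months at 49.5 mills → $626000 × 4.95% × 7/12 = $18075.7500
2034-08-01 to 2034-12-31: 5 months at 37.5 mills → $626000 × 3.75% × 5/12 = $9781.2500
Total = $27857.0000

$27857.00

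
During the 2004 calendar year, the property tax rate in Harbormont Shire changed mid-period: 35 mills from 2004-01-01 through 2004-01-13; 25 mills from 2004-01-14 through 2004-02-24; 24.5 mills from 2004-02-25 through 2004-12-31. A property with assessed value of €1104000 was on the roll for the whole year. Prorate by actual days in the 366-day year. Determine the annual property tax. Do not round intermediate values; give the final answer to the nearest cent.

2004-01-01 to 2004-01-13: 13 days at 35 mills → €1104000 × 3.5% × 13/366 = €1372.4590
2004-01-14 to 2004-02-24: 42 days at 25 mills → €1104000 × 2.5% × 42/366 = €3167.2131
2004-02-25 to 2004-12-31: 311 days at 24.5 mills → €1104000 × 2.45% × 311/366 = €22983.4098
Total = €27523.0820

€27523.08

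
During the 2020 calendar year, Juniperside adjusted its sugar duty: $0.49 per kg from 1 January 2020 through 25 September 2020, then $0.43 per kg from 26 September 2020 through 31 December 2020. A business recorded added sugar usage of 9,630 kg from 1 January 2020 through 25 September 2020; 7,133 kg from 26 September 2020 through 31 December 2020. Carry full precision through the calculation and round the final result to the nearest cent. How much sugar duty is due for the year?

1 January – 25 September 2020: 9,630 kg at $0.49/kg → $4718.70
26 September – 31 December 2020: 7,133 kg at $0.43/kg → $3067.19

$7785.89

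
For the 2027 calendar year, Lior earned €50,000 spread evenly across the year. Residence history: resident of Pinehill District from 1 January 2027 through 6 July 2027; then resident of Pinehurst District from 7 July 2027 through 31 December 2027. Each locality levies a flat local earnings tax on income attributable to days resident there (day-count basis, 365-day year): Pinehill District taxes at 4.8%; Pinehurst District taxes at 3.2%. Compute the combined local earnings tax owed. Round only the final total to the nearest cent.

Pinehill District, 1 January – 6 July 2027: 187 days → €50,000 × 4.8% × 187/365 = €1,229.5890
Pinehurst District, 7 July – 31 December 2027: 178 days → €50,000 × 3.2% × 178/365 = €780.2740
Total = €2,009.8630

€2,009.86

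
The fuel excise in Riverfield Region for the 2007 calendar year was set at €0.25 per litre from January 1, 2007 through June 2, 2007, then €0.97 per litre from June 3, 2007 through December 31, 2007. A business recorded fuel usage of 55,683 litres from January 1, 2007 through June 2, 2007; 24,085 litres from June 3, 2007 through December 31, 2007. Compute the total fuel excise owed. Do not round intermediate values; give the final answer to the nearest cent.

€37,283.20

January 1 – June 2, 2007: 55,683 litres at €0.25/litre → €13,920.75
June 3 – December 31, 2007: 24,085 litres at €0.97/litre → €23,362.45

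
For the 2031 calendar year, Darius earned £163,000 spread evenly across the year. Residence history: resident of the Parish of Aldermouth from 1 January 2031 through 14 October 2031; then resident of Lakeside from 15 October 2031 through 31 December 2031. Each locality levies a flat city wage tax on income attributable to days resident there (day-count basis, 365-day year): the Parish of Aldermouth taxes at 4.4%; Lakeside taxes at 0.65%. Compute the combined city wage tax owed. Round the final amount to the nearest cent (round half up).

£5,865.77

The Parish of Aldermouth, 1 January – 14 October 2031: 287 days → £163,000 × 4.4% × 287/365 = £5,639.3534
Lakeside, 15 October – 31 December 2031: 78 days → £163,000 × 0.65% × 78/365 = £226.4137
Total = £5,865.7671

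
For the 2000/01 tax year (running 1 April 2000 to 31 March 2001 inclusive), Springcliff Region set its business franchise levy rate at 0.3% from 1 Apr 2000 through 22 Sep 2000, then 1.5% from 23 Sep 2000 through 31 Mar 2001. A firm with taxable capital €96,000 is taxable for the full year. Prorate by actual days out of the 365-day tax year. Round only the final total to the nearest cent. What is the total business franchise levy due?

1 Apr – 22 Sep 2000: 175 days at 0.3% → €96,000 × 0.3% × 175/365 = €138.0822
23 Sep 2000 – 31 Mar 2001: 190 days at 1.5% → €96,000 × 1.5% × 190/365 = €749.5890
Total = €887.6712

€887.67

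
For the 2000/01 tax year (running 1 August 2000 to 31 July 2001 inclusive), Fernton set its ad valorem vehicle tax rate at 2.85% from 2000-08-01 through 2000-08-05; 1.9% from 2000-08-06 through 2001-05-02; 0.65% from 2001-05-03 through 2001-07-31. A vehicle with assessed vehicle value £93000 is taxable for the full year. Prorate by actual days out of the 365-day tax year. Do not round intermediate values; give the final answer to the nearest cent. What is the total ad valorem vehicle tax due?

£1492.46

2000-08-01 to 2000-08-05: 5 days at 2.85% → £93000 × 2.85% × 5/365 = £36.3082
2000-08-06 to 2001-05-02: 270 days at 1.9% → £93000 × 1.9% × 270/365 = £1307.0959
2001-05-03 to 2001-07-31: 90 days at 0.65% → £93000 × 0.65% × 90/365 = £149.0548
Total = £1492.4589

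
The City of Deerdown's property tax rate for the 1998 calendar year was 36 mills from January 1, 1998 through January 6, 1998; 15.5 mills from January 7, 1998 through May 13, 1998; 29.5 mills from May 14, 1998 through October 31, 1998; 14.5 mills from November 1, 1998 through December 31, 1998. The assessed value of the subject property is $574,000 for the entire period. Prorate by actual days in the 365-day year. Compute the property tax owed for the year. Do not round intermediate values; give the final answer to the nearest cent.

$12,759.31

January 1 – January 6, 1998: 6 days at 36 mills → $574,000 × 3.6% × 6/365 = $339.6822
January 7 – May 13, 1998: 127 days at 15.5 mills → $574,000 × 1.55% × 127/365 = $3,095.6685
May 14 – October 31, 1998: 171 days at 29.5 mills → $574,000 × 2.95% × 171/365 = $7,932.9945
November 1 – December 31, 1998: 61 days at 14.5 mills → $574,000 × 1.45% × 61/365 = $1,390.9671
Total = $12,759.3123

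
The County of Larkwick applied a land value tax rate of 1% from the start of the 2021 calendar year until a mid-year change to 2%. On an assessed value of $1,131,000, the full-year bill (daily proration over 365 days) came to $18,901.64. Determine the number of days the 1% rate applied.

120 days

Let d = days at the first rate; then 365 − d days at the second rate.
$1,131,000 × [1%·d + 2%·(365−d)] / 365 = $18,901.64
Solving gives d = 120, so the new rate took effect on 1 May 2021.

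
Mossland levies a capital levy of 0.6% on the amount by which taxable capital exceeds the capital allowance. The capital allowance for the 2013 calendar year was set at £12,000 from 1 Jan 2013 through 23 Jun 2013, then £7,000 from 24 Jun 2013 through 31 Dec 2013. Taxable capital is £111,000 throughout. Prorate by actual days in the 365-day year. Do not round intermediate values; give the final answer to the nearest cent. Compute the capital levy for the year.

1 Jan – 23 Jun 2013: 174 days, exemption £12,000 → (£111,000 − £12,000) × 0.6% × 174/365 = £283.1671
24 Jun – 31 Dec 2013: 191 days, exemption £7,000 → (£111,000 − £7,000) × 0.6% × 191/365 = £326.5315
Total = £609.6986

£609.70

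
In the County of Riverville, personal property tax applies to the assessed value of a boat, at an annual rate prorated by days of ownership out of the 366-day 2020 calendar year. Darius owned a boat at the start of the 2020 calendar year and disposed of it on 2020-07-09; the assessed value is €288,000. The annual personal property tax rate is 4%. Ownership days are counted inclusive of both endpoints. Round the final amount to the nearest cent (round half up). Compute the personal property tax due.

€6,011.80

Days held (2020-01-01 to 2020-07-09): 191 out of 366
Tax = €288,000 × 4% × 191/366 = €6,011.8033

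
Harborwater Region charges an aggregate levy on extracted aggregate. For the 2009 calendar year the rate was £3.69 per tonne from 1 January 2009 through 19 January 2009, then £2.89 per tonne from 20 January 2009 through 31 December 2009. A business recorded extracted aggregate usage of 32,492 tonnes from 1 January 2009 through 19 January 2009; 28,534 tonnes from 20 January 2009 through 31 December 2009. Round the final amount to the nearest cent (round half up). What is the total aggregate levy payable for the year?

1 January – 19 January 2009: 32,492 tonnes at £3.69/tonne → £119,895.48
20 January – 31 December 2009: 28,534 tonnes at £2.89/tonne → £82,463.26

£202,358.74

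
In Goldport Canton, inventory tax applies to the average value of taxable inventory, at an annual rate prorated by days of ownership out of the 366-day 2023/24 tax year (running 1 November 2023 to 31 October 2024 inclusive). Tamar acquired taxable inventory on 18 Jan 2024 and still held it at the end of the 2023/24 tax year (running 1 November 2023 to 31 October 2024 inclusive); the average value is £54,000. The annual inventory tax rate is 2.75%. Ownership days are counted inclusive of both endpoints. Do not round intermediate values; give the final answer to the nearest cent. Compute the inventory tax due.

£1,168.52

Days held (18 Jan – 31 Oct 2024): 288 out of 366
Tax = £54,000 × 2.75% × 288/366 = £1,168.5246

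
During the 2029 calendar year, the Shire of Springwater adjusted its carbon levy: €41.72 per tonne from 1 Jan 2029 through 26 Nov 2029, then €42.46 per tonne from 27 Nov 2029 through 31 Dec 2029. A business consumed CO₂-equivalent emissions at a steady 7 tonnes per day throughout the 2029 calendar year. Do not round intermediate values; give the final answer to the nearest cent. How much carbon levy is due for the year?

1 Jan – 26 Nov 2029: 330 days × 7 tonnes/day = 2,310 tonnes at €41.72/tonne → €96373.20
27 Nov – 31 Dec 2029: 35 days × 7 tonnes/day = 245 tonnes at €42.46/tonne → €10402.70

€106775.90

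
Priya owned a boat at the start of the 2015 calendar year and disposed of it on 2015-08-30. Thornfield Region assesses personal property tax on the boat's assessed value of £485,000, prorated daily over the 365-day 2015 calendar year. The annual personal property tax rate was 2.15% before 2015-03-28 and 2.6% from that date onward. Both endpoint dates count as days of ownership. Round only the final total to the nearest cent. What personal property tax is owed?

£7,846.37

2015-01-01 to 2015-03-27: 86 days at 2.15% → £485,000 × 2.15% × 86/365 = £2,456.8904
2015-03-28 to 2015-08-30: 156 days at 2.6% → £485,000 × 2.6% × 156/365 = £5,389.4795
Total = £7,846.3699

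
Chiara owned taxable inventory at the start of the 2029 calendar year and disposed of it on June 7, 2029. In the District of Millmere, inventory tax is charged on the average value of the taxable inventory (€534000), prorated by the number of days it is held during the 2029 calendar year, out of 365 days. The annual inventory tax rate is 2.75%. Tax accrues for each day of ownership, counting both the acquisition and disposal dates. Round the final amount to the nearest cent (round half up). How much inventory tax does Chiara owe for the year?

Days held (January 1 – June 7, 2029): 158 out of 365
Tax = €534000 × 2.75% × 158/365 = €6356.7945

€6356.79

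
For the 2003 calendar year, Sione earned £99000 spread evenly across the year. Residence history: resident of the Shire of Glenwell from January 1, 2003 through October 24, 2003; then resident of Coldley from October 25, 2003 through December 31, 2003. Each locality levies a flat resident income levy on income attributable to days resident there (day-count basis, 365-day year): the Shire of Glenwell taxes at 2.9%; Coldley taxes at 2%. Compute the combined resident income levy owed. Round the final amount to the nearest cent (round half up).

£2705.01

The Shire of Glenwell, January 1 – October 24, 2003: 297 days → £99000 × 2.9% × 297/365 = £2336.1288
Coldley, October 25 – December 31, 2003: 68 days → £99000 × 2% × 68/365 = £368.8767
Total = £2705.0055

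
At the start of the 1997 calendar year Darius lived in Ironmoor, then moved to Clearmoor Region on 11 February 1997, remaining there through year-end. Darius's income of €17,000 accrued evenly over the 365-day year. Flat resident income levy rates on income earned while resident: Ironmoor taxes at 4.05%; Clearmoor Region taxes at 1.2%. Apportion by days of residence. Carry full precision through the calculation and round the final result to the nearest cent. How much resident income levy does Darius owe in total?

€258.42

Ironmoor, 1 January – 10 February 1997: 41 days → €17,000 × 4.05% × 41/365 = €77.3384
Clearmoor Region, 11 February – 31 December 1997: 324 days → €17,000 × 1.2% × 324/365 = €181.0849
Total = €258.4233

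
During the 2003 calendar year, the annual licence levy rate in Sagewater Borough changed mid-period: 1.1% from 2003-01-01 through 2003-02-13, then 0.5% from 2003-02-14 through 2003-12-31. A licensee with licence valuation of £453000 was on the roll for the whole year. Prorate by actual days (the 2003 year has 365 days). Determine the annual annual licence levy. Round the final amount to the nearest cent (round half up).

£2592.65

2003-01-01 to 2003-02-13: 44 days at 1.1% → £453000 × 1.1% × 44/365 = £600.6904
2003-02-14 to 2003-12-31: 321 days at 0.5% → £453000 × 0.5% × 321/365 = £1991.9589
Total = £2592.6493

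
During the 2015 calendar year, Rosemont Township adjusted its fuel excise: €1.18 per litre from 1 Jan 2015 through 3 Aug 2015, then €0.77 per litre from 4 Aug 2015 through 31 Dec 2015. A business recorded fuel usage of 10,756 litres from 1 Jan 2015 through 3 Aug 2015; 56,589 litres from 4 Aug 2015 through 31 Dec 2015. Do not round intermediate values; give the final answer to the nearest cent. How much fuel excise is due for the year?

€56,265.61

1 Jan – 3 Aug 2015: 10,756 litres at €1.18/litre → €12,692.08
4 Aug – 31 Dec 2015: 56,589 litres at €0.77/litre → €43,573.53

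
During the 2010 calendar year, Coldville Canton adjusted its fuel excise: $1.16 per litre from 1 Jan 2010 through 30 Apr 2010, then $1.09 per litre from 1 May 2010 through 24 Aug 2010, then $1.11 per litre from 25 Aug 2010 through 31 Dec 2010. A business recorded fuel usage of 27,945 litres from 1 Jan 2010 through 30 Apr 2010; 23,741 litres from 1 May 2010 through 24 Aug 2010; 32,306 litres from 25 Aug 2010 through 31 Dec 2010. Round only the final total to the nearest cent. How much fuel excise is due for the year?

$94,153.55

1 Jan – 30 Apr 2010: 27,945 litres at $1.16/litre → $32,416.20
1 May – 24 Aug 2010: 23,741 litres at $1.09/litre → $25,877.69
25 Aug – 31 Dec 2010: 32,306 litres at $1.11/litre → $35,859.66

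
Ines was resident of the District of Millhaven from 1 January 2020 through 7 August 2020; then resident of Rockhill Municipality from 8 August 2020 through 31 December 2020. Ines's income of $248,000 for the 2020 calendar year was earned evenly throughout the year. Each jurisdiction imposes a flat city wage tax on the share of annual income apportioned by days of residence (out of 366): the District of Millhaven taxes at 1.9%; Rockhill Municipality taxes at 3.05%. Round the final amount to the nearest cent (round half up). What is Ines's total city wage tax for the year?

$5,849.68

The District of Millhaven, 1 January – 7 August 2020: 220 days → $248,000 × 1.9% × 220/366 = $2,832.3497
Rockhill Municipality, 8 August – 31 December 2020: 146 days → $248,000 × 3.05% × 146/366 = $3,017.3333
Total = $5,849.6831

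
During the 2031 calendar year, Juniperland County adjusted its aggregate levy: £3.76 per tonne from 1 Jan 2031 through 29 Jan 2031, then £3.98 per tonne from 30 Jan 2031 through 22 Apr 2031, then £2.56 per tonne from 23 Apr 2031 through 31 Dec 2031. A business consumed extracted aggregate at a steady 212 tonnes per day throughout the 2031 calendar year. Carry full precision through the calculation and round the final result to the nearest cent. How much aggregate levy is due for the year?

1 Jan – 29 Jan 2031: 29 days × 212 tonnes/day = 6,148 tonnes at £3.76/tonne → £23,116.48
30 Jan – 22 Apr 2031: 83 days × 212 tonnes/day = 17,596 tonnes at £3.98/tonne → £70,032.08
23 Apr – 31 Dec 2031: 253 days × 212 tonnes/day = 53,636 tonnes at £2.56/tonne → £137,308.16

£230,456.72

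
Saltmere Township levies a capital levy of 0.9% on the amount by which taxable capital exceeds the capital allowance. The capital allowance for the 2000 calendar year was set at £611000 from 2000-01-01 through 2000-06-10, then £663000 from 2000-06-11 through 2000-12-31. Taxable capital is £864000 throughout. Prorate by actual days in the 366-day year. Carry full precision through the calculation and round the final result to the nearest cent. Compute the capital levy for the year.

2000-01-01 to 2000-06-10: 162 days, exemption £611000 → (£864000 − £611000) × 0.9% × 162/366 = £1007.8525
2000-06-11 to 2000-12-31: 204 days, exemption £663000 → (£864000 − £663000) × 0.9% × 204/366 = £1008.2951
Total = £2016.1475

£2016.15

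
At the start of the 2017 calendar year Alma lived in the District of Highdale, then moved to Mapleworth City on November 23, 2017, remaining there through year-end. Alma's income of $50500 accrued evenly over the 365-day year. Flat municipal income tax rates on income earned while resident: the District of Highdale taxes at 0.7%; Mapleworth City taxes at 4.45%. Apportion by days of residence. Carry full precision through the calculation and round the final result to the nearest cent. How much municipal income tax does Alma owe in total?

$555.85

The District of Highdale, January 1 – November 22, 2017: 326 days → $50500 × 0.7% × 326/365 = $315.7288
Mapleworth City, November 23 – December 31, 2017: 39 days → $50500 × 4.45% × 39/365 = $240.1171
Total = $555.8459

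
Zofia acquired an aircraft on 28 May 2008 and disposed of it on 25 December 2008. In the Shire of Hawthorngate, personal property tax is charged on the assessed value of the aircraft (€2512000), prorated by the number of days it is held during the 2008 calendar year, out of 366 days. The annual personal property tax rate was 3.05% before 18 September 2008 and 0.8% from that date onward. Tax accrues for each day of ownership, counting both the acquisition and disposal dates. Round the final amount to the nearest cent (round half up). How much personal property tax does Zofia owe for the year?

€29090.47

28 May – 17 September 2008: 113 days at 3.05% → €2512000 × 3.05% × 113/366 = €23654.6667
18 September – 25 December 2008: 99 days at 0.8% → €2512000 × 0.8% × 99/366 = €5435.8033
Total = €29090.4699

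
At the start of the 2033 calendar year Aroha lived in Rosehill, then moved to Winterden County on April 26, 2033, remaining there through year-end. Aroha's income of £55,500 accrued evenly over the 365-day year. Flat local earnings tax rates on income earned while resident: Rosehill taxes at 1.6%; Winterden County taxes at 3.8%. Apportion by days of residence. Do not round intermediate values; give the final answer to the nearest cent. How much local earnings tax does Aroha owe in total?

£1,724.30

Rosehill, January 1 – April 25, 2033: 115 days → £55,500 × 1.6% × 115/365 = £279.7808
Winterden County, April 26 – December 31, 2033: 250 days → £55,500 × 3.8% × 250/365 = £1,444.5205
Total = £1,724.3014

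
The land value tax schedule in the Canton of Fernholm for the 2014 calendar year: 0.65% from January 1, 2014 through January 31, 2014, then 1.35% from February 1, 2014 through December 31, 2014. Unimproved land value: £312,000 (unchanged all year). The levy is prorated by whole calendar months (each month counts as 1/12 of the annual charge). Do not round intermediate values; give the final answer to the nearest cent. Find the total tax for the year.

£4,030.00

January 1 – January 31, 2014: 1 month at 0.65% → £312,000 × 0.65% × 1/12 = £169.0000
February 1 – December 31, 2014: 11 months at 1.35% → £312,000 × 1.35% × 11/12 = £3,861.0000
Total = £4,030.0000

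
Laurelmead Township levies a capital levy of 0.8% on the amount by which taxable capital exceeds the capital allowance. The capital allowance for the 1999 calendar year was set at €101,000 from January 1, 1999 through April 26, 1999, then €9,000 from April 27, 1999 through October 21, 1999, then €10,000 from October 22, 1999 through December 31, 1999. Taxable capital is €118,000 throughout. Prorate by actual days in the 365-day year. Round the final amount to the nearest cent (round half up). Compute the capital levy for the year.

€636.54

January 1 – April 26, 1999: 116 days, exemption €101,000 → (€118,000 − €101,000) × 0.8% × 116/365 = €43.2219
April 27 – October 21, 1999: 178 days, exemption €9,000 → (€118,000 − €9,000) × 0.8% × 178/365 = €425.2493
October 22 – December 31, 1999: 71 days, exemption €10,000 → (€118,000 − €10,000) × 0.8% × 71/365 = €168.0658
Total = €636.5370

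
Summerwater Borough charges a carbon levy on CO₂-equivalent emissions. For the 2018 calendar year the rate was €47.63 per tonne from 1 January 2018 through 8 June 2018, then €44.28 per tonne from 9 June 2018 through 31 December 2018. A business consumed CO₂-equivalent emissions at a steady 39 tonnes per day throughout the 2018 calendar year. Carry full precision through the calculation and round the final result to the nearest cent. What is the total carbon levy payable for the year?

€651,099.15

1 January – 8 June 2018: 159 days × 39 tonnes/day = 6,201 tonnes at €47.63/tonne → €295,353.63
9 June – 31 December 2018: 206 days × 39 tonnes/day = 8,034 tonnes at €44.28/tonne → €355,745.52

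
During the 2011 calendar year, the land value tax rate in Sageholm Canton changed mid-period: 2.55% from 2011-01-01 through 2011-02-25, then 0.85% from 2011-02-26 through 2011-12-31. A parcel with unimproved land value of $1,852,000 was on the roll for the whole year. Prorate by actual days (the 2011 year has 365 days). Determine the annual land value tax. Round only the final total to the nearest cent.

$20,572.42

2011-01-01 to 2011-02-25: 56 days at 2.55% → $1,852,000 × 2.55% × 56/365 = $7,245.6329
2011-02-26 to 2011-12-31: 309 days at 0.85% → $1,852,000 × 0.85% × 309/365 = $13,326.7890
Total = $20,572.4219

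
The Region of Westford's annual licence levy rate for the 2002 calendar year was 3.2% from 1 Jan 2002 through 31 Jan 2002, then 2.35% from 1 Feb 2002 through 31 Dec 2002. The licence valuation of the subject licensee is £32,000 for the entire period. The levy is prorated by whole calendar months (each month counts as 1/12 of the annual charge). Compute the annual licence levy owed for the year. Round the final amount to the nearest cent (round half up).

£774.67

1 Jan – 31 Jan 2002: 1 month at 3.2% → £32,000 × 3.2% × 1/12 = £85.3333
1 Feb – 31 Dec 2002: 11 months at 2.35% → £32,000 × 2.35% × 11/12 = £689.3333
Total = £774.6667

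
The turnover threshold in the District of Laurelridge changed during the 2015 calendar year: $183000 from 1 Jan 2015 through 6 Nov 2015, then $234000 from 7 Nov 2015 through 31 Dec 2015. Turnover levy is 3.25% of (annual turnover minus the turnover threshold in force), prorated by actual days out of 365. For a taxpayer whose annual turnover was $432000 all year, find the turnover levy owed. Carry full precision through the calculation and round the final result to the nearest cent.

$7842.74

1 Jan – 6 Nov 2015: 310 days, exemption $183000 → ($432000 − $183000) × 3.25% × 310/365 = $6873.0822
7 Nov – 31 Dec 2015: 55 days, exemption $234000 → ($432000 − $234000) × 3.25% × 55/365 = $969.6575
Total = $7842.7397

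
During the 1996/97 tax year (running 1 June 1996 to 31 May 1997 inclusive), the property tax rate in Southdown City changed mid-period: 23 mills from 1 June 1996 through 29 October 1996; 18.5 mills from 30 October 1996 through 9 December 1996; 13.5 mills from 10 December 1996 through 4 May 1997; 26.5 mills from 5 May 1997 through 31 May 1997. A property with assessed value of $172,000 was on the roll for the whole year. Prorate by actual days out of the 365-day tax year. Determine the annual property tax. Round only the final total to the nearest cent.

1 June – 29 October 1996: 151 days at 23 mills → $172,000 × 2.3% × 151/365 = $1,636.5918
30 October – 9 December 1996: 41 days at 18.5 mills → $172,000 × 1.85% × 41/365 = $357.4301
10 December 1996 – 4 May 1997: 146 days at 13.5 mills → $172,000 × 1.35% × 146/365 = $928.8000
5 May – 31 May 1997: 27 days at 26.5 mills → $172,000 × 2.65% × 27/365 = $337.1671
Total = $3,259.9890

$3,259.99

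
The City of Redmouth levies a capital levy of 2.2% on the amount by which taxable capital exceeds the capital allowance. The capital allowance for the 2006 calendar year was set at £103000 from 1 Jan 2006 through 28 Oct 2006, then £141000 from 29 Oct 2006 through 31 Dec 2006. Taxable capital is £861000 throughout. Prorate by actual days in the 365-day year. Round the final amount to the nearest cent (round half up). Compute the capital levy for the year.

1 Jan – 28 Oct 2006: 301 days, exemption £103000 → (£861000 − £103000) × 2.2% × 301/365 = £13751.9890
29 Oct – 31 Dec 2006: 64 days, exemption £141000 → (£861000 − £141000) × 2.2% × 64/365 = £2777.4247
Total = £16529.4137

£16529.41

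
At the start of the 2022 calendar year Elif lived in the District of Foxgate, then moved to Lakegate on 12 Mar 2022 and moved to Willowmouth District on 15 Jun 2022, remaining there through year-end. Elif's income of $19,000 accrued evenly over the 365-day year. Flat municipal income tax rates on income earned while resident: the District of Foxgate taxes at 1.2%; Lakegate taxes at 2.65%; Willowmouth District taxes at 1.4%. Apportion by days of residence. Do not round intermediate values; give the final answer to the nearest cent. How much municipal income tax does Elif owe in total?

$320.53

The District of Foxgate, 1 Jan – 11 Mar 2022: 70 days → $19,000 × 1.2% × 70/365 = $43.7260
Lakegate, 12 Mar – 14 Jun 2022: 95 days → $19,000 × 2.65% × 95/365 = $131.0479
Willowmouth District, 15 Jun – 31 Dec 2022: 200 days → $19,000 × 1.4% × 200/365 = $145.7534
Total = $320.5274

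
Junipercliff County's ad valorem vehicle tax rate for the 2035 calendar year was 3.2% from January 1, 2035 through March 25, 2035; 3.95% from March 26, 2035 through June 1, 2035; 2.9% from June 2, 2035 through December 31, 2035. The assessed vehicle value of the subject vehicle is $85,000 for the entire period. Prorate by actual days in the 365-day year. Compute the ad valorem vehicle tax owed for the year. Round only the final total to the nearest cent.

January 1 – March 25, 2035: 84 days at 3.2% → $85,000 × 3.2% × 84/365 = $625.9726
March 26 – June 1, 2035: 68 days at 3.95% → $85,000 × 3.95% × 68/365 = $625.5068
June 2 – December 31, 2035: 213 days at 2.9% → $85,000 × 2.9% × 213/365 = $1,438.4795
Total = $2,689.9589

$2,689.96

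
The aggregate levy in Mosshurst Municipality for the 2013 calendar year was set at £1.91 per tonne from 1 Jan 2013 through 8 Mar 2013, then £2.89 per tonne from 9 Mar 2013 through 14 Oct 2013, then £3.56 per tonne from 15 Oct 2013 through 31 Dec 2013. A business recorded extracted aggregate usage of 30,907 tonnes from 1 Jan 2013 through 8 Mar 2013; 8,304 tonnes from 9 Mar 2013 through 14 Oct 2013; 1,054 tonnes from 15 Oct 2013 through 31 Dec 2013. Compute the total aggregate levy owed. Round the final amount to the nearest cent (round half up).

1 Jan – 8 Mar 2013: 30,907 tonnes at £1.91/tonne → £59032.37
9 Mar – 14 Oct 2013: 8,304 tonnes at £2.89/tonne → £23998.56
15 Oct – 31 Dec 2013: 1,054 tonnes at £3.56/tonne → £3752.24

£86783.17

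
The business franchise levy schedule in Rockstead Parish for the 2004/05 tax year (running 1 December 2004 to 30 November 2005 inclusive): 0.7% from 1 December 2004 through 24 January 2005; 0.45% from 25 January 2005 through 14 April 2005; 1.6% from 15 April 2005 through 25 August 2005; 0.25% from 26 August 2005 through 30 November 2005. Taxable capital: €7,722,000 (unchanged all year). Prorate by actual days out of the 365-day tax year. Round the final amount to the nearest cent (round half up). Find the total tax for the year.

1 December 2004 – 24 January 2005: 55 days at 0.7% → €7,722,000 × 0.7% × 55/365 = €8,145.1233
25 January – 14 April 2005: 80 days at 0.45% → €7,722,000 × 0.45% × 80/365 = €7,616.2192
15 April – 25 August 2005: 133 days at 1.6% → €7,722,000 × 1.6% × 133/365 = €45,020.3178
26 August – 30 November 2005: 97 days at 0.25% → €7,722,000 × 0.25% × 97/365 = €5,130.3699
Total = €65,912.0301

€65,912.03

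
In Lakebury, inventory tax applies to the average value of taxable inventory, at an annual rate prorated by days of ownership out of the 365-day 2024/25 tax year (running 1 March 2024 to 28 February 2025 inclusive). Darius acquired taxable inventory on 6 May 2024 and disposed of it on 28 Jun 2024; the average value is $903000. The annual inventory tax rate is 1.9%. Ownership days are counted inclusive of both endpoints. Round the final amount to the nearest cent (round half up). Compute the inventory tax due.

Days held (6 May – 28 Jun 2024): 54 out of 365
Tax = $903000 × 1.9% × 54/365 = $2538.2959

$2538.30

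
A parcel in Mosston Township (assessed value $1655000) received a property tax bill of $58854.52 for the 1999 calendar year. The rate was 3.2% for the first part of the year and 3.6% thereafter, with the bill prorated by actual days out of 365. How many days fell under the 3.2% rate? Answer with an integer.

Let d = days at the first rate; then 365 − d days at the second rate.
$1655000 × [3.2%·d + 3.6%·(365−d)] / 365 = $58854.52
Solving gives d = 40, so the new rate took effect on 10 February 1999.

40 days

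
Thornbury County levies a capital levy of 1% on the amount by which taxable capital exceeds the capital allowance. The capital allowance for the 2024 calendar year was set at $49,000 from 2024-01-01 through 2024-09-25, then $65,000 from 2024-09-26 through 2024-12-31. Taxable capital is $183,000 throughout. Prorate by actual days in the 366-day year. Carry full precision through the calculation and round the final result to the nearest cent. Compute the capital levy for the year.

2024-01-01 to 2024-09-25: 269 days, exemption $49,000 → ($183,000 − $49,000) × 1% × 269/366 = $984.8634
2024-09-26 to 2024-12-31: 97 days, exemption $65,000 → ($183,000 − $65,000) × 1% × 97/366 = $312.7322
Total = $1,297.5956

$1,297.60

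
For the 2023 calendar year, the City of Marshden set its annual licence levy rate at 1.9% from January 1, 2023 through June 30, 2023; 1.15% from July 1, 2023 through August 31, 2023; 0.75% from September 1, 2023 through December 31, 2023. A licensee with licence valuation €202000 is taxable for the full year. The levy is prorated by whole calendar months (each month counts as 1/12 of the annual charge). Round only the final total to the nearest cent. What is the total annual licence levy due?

January 1 – June 30, 2023: 6 months at 1.9% → €202000 × 1.9% × 6/12 = €1919.0000
July 1 – August 31, 2023: 2 months at 1.15% → €202000 × 1.15% × 2/12 = €387.1667
September 1 – December 31, 2023: 4 months at 0.75% → €202000 × 0.75% × 4/12 = €505.0000
Total = €2811.1667

€2811.17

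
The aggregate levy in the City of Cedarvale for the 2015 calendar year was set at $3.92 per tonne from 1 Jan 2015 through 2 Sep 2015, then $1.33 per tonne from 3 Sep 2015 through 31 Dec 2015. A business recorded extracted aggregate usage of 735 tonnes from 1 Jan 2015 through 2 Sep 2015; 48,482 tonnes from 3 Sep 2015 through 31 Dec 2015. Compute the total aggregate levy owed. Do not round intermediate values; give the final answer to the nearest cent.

$67362.26

1 Jan – 2 Sep 2015: 735 tonnes at $3.92/tonne → $2881.20
3 Sep – 31 Dec 2015: 48,482 tonnes at $1.33/tonne → $64481.06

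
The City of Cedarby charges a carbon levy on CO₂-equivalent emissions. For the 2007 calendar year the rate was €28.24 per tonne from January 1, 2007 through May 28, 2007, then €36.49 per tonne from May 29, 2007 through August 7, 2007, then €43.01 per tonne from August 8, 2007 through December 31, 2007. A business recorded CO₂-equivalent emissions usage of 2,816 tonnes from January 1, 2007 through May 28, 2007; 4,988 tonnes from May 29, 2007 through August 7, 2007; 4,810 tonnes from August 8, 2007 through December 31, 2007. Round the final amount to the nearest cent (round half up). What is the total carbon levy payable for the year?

January 1 – May 28, 2007: 2,816 tonnes at €28.24/tonne → €79,523.84
May 29 – August 7, 2007: 4,988 tonnes at €36.49/tonne → €182,012.12
August 8 – December 31, 2007: 4,810 tonnes at €43.01/tonne → €206,878.10

€468,414.06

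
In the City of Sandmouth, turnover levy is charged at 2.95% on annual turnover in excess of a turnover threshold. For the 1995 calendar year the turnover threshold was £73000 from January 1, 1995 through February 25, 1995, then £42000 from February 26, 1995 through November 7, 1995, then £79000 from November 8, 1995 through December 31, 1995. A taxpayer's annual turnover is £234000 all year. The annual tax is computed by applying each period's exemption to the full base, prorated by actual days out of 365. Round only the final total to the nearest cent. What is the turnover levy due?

January 1 – February 25, 1995: 56 days, exemption £73000 → (£234000 − £73000) × 2.95% × 56/365 = £728.6904
February 26 – November 7, 1995: 255 days, exemption £42000 → (£234000 − £42000) × 2.95% × 255/365 = £3957.0411
November 8 – December 31, 1995: 54 days, exemption £79000 → (£234000 − £79000) × 2.95% × 54/365 = £676.4795
Total = £5362.2110

£5362.21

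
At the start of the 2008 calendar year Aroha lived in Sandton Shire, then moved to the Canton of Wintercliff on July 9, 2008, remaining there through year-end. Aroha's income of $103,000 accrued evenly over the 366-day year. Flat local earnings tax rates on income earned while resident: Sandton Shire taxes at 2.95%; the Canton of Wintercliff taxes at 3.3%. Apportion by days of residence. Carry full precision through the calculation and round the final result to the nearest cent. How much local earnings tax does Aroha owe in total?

$3,211.86

Sandton Shire, January 1 – July 8, 2008: 190 days → $103,000 × 2.95% × 190/366 = $1,577.3634
The Canton of Wintercliff, July 9 – December 31, 2008: 176 days → $103,000 × 3.3% × 176/366 = $1,634.4918
Total = $3,211.8552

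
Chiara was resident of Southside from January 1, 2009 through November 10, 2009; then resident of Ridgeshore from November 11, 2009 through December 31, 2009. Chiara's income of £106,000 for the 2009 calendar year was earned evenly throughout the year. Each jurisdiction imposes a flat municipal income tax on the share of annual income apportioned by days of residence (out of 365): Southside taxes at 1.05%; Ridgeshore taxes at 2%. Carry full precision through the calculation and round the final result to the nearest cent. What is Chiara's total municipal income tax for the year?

£1,253.70

Southside, January 1 – November 10, 2009: 314 days → £106,000 × 1.05% × 314/365 = £957.4849
Ridgeshore, November 11 – December 31, 2009: 51 days → £106,000 × 2% × 51/365 = £296.2192
Total = £1,253.7041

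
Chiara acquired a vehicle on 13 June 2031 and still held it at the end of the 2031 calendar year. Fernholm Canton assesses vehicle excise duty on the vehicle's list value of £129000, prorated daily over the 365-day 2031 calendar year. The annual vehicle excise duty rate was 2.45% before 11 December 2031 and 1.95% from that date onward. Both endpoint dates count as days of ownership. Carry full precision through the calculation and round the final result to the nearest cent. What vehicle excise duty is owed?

13 June – 10 December 2031: 181 days at 2.45% → £129000 × 2.45% × 181/365 = £1567.2616
11 December – 31 December 2031: 21 days at 1.95% → £129000 × 1.95% × 21/365 = £144.7274
Total = £1711.9890

£1711.99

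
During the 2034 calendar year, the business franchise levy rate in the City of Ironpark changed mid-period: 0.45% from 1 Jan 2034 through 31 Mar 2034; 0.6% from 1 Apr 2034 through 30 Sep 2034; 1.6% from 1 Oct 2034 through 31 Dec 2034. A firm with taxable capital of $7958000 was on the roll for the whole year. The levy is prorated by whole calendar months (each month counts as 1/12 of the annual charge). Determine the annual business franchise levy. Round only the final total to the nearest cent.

$64658.75

1 Jan – 31 Mar 2034: 3 months at 0.45% → $7958000 × 0.45% × 3/12 = $8952.7500
1 Apr – 30 Sep 2034: 6 months at 0.6% → $7958000 × 0.6% × 6/12 = $23874.0000
1 Oct – 31 Dec 2034: 3 months at 1.6% → $7958000 × 1.6% × 3/12 = $31832.0000
Total = $64658.7500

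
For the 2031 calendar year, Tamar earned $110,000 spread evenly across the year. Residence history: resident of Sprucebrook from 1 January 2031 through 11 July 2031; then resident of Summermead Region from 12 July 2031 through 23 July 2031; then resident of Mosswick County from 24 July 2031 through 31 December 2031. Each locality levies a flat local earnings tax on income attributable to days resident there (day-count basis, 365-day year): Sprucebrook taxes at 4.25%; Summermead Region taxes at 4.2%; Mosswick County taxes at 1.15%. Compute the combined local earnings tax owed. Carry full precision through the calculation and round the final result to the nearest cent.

Sprucebrook, 1 January – 11 July 2031: 192 days → $110,000 × 4.25% × 192/365 = $2,459.1781
Summermead Region, 12 July – 23 July 2031: 12 days → $110,000 × 4.2% × 12/365 = $151.8904
Mosswick County, 24 July – 31 December 2031: 161 days → $110,000 × 1.15% × 161/365 = $557.9863
Total = $3,169.0548

$3,169.05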